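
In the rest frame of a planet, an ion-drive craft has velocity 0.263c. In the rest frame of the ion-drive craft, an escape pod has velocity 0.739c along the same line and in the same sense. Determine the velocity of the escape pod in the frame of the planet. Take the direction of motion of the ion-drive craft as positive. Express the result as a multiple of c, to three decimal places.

0.839c

With v = 0.263 and u' = 0.739 (in units of c),
u = (u' + v)/(1 + u'v/c²):
u = (0.739 + 0.263) / (1 + 0.739·0.263) = 1.0020/1.1944 = 0.8389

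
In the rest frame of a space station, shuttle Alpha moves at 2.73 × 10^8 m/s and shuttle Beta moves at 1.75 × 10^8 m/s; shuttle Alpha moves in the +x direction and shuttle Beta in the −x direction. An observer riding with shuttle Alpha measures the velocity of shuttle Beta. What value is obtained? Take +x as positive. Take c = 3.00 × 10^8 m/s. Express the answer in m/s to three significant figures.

-2.93 × 10^8 m/s

β_A = 0.910, β_B = -0.583 (dividing each by c = 3.00 × 10^8 m/s).
Transform to A's frame with the inverse velocity-addition law: u' = (u − v)/(1 − uv/c²), taking u = β_B and v = β_A.
u' = (-0.583 − 0.910) / (1 − (0.910)(-0.583)) = -1.4933/1.5308 = -0.9755.
u' = -0.9755 × 3.00 × 10^8 m/s.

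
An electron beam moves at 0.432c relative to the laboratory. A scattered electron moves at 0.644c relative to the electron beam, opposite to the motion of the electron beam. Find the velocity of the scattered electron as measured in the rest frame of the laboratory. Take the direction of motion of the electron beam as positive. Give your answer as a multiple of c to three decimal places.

With v = 0.432 and u' = -0.644 (in units of c),
u = (u' + v)/(1 + u'v/c²):
u = (-0.644 + 0.432) / (1 + (-0.644)·0.432) = -0.2120/0.7218 = -0.2937

-0.294c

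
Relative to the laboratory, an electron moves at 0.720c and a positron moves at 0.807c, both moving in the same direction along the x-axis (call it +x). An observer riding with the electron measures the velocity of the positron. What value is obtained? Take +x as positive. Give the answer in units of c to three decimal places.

+0.208c

β_A = 0.720, β_B = 0.807.
Transform to A's frame with the inverse velocity-addition law: u' = (u − v)/(1 − uv/c²), taking u = β_B and v = β_A.
u' = (0.807 − 0.720) / (1 − (0.720)(0.807)) = 0.0870/0.4190 = 0.2077.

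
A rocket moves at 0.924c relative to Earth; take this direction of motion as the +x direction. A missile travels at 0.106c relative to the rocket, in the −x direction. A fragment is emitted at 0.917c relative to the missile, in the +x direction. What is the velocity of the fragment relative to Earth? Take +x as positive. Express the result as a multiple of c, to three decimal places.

+0.996c

Apply u = (u' + v)/(1 + u'v/c²) successively, working outward toward Earth.
Start: velocity of the rocket relative to Earth = 0.9240c.
Compose with the missile (u' = -0.106 in the rocket frame): u_1 = (-0.106 + 0.924) / (1 + (-0.106)·0.924) = 0.8180/0.9021 = 0.9068.
Compose with the fragment (u' = 0.917 in the missile frame): u_2 = (0.917 + 0.907) / (1 + 0.917·0.907) = 1.8238/1.8316 = 0.9958.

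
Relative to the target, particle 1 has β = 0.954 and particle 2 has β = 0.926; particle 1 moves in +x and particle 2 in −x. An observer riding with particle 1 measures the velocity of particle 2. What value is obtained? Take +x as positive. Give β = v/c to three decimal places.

β_A = 0.954, β_B = -0.926.
Transform to A's frame with the inverse velocity-addition law: u' = (u − v)/(1 − uv/c²), taking u = β_B and v = β_A.
u' = (-0.926 − 0.954) / (1 − (0.954)(-0.926)) = -1.8800/1.8834 = -0.9982.

β = -0.998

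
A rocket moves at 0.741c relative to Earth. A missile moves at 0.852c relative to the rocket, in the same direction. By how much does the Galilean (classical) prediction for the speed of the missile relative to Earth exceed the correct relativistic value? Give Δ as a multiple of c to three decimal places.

Galilean: u_cl = 0.852 + 0.741 = 1.5930.
Relativistic: u_rel = (0.852 + 0.741) / (1 + 0.852·0.741) = 1.5930/1.6313 = 0.9765.
Δ = 1.5930 − 0.9765 = 0.6165.
(The classical prediction exceeds c; the relativistic result does not.)

Δ = 0.616c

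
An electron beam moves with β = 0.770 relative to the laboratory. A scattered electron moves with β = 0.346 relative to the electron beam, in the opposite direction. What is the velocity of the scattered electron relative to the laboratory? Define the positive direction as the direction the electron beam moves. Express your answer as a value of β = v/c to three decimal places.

With v = 0.770 and u' = -0.346 (in units of c),
u = (u' + v)/(1 + u'v/c²):
u = (-0.346 + 0.770) / (1 + (-0.346)·0.770) = 0.4240/0.7336 = 0.5780
(Galilean addition would give +0.424c.)

β = +0.578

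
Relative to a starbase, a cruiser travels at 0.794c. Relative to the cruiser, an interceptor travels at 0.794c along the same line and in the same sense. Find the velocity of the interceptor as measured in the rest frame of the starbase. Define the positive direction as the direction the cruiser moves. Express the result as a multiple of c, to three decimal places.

With v = 0.794 and u' = 0.794 (in units of c),
u = (u' + v)/(1 + u'v/c²):
u = (0.794 + 0.794) / (1 + 0.794·0.794) = 1.5880/1.6304 = 0.9740

0.974c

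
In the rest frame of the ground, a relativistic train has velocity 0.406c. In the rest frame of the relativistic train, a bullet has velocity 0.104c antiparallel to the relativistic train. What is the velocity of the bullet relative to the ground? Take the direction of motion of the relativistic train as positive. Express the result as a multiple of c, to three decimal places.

With v = 0.406 and u' = -0.104 (in units of c),
u = (u' + v)/(1 + u'v/c²):
u = (-0.104 + 0.406) / (1 + (-0.104)·0.406) = 0.3020/0.9578 = 0.3153

+0.315c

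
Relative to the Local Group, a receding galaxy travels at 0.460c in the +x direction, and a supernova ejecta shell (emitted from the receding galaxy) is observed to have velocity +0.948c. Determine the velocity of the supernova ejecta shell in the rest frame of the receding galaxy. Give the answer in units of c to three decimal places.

Invert the composition law: u' = (u − v)/(1 − uv/c²).
u' = (0.948 − 0.460) / (1 − (0.948)(0.460)) = 0.4880/0.5639 = 0.8654.

+0.865c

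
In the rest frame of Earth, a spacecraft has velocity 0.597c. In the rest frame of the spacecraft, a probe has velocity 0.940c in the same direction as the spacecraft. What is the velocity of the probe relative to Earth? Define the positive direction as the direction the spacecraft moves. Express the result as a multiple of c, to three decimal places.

With v = 0.597 and u' = 0.940 (in units of c),
u = (u' + v)/(1 + u'v/c²):
u = (0.940 + 0.597) / (1 + 0.940·0.597) = 1.5370/1.5612 = 0.9845

0.985c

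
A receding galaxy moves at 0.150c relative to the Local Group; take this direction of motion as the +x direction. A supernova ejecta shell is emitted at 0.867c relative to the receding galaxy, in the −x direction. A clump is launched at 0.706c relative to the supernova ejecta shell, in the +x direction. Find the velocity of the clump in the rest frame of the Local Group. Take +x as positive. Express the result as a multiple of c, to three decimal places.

Apply u = (u' + v)/(1 + u'v/c²) successively, working outward toward the Local Group.
Start: velocity of the receding galaxy relative to the Local Group = 0.1500c.
Compose with the supernova ejecta shell (u' = -0.867 in the receding galaxy frame): u_1 = (-0.867 + 0.150) / (1 + (-0.867)·0.150) = -0.7170/0.8700 = -0.8242.
Compose with the clump (u' = 0.706 in the supernova ejecta shell frame): u_2 = (0.706 + (-0.824)) / (1 + 0.706·(-0.824)) = -0.1182/0.4181 = -0.2827.

-0.283c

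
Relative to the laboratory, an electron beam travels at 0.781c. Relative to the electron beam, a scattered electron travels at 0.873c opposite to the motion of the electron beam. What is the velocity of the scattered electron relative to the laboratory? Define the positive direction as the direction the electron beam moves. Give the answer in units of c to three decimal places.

-0.289c

With v = 0.781 and u' = -0.873 (in units of c),
u = (u' + v)/(1 + u'v/c²):
u = (-0.873 + 0.781) / (1 + (-0.873)·0.781) = -0.0920/0.3182 = -0.2891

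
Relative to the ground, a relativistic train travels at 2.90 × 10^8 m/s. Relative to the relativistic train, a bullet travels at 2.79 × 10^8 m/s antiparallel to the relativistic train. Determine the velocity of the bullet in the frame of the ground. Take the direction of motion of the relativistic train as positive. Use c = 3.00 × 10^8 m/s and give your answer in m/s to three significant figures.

+1.09 × 10^8 m/s

In units of c (dividing by 3.00 × 10^8 m/s): v = 0.967, u' = -0.930.
u = (u' + v)/(1 + u'v/c²):
u = (-0.930 + 0.967) / (1 + (-0.930)·0.967) = 0.0367/0.1010 = 0.3630
(Galilean addition would give +0.037c.)
Converting back: u = 0.3630 × 3.00 × 10^8 m/s.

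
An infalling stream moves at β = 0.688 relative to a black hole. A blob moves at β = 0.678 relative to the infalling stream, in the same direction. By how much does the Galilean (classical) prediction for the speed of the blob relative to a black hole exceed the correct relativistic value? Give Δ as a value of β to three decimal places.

Galilean: u_cl = 0.678 + 0.688 = 1.3660.
Relativistic: u_rel = (0.678 + 0.688) / (1 + 0.678·0.688) = 1.3660/1.4665 = 0.9315.
Δ = 1.3660 − 0.9315 = 0.4345.
(The classical prediction exceeds c; the relativistic result does not.)

Δ = 0.435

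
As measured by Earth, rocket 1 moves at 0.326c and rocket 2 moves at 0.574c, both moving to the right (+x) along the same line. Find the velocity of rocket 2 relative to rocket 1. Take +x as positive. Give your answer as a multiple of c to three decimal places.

β_A = 0.326, β_B = 0.574.
Transform to A's frame with the inverse velocity-addition law: u' = (u − v)/(1 − uv/c²), taking u = β_B and v = β_A.
u' = (0.574 − 0.326) / (1 − (0.326)(0.574)) = 0.2480/0.8129 = 0.3051.

+0.305c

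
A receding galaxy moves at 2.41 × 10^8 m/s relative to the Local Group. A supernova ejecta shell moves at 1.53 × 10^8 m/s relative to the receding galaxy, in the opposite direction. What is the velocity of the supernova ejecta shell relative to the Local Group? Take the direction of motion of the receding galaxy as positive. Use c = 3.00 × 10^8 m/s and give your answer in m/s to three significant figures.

In units of c (dividing by 3.00 × 10^8 m/s): v = 0.803, u' = -0.510.
u = (u' + v)/(1 + u'v/c²):
u = (-0.510 + 0.803) / (1 + (-0.510)·0.803) = 0.2933/0.5903 = 0.4969
(Galilean addition would give +0.293c.)
Converting back: u = 0.4969 × 3.00 × 10^8 m/s.

+1.49 × 10^8 m/s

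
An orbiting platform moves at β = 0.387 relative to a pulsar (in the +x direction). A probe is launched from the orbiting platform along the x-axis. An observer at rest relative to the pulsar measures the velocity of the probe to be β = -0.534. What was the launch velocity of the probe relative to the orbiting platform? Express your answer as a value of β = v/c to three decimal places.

Invert the composition law: u' = (u − v)/(1 − uv/c²).
u' = (-0.534 − 0.387) / (1 − (-0.534)(0.387)) = -0.9210/1.2067 = -0.7633.

β = -0.763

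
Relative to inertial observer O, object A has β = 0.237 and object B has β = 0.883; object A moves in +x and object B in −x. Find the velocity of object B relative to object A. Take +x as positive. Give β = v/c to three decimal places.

β_A = 0.237, β_B = -0.883.
Transform to A's frame with the inverse velocity-addition law: u' = (u − v)/(1 − uv/c²), taking u = β_B and v = β_A.
u' = (-0.883 − 0.237) / (1 − (0.237)(-0.883)) = -1.1200/1.2093 = -0.9262.

β = -0.926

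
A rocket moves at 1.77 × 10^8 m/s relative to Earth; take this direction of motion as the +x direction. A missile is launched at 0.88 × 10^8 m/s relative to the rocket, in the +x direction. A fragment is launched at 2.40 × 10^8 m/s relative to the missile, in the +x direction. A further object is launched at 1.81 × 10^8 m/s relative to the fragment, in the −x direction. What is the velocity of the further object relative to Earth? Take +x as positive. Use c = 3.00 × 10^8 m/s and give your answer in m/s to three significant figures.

+2.64 × 10^8 m/s

Apply u = (u' + v)/(1 + u'v/c²) successively, working outward toward Earth.
(Dividing each given speed by c = 3.00 × 10^8 m/s to work in units of c.)
Start: velocity of the rocket relative to Earth = 0.5900c.
Compose with the missile (u' = 0.293 in the rocket frame): u_1 = (0.293 + 0.590) / (1 + 0.293·0.590) = 0.8833/1.1731 = 0.7530.
Compose with the fragment (u' = 0.800 in the missile frame): u_2 = (0.800 + 0.753) / (1 + 0.800·0.753) = 1.5530/1.6024 = 0.9692.
Compose with the further object (u' = -0.603 in the fragment frame): u_3 = (-0.603 + 0.969) / (1 + (-0.603)·0.969) = 0.3658/0.4153 = 0.8810.
So u = 0.8810 × 3.00 × 10^8 m/s.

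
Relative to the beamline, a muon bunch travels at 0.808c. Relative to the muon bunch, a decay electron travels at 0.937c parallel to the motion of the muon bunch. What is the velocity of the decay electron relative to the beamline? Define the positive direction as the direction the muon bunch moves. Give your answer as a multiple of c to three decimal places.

With v = 0.808 and u' = 0.937 (in units of c),
u = (u' + v)/(1 + u'v/c²):
u = (0.937 + 0.808) / (1 + 0.937·0.808) = 1.7450/1.7571 = 0.9931

0.993c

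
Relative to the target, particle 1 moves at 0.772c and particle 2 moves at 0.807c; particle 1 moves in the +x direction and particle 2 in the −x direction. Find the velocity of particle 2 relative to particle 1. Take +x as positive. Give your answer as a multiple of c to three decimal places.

-0.973c

β_A = 0.772, β_B = -0.807.
Transform to A's frame with the inverse velocity-addition law: u' = (u − v)/(1 − uv/c²), taking u = β_B and v = β_A.
u' = (-0.807 − 0.772) / (1 − (0.772)(-0.807)) = -1.5790/1.6230 = -0.9729.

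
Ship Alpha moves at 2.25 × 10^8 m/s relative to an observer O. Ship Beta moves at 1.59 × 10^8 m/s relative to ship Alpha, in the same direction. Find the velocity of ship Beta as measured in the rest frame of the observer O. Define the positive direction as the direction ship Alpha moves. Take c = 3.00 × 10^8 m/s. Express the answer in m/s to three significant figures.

In units of c (dividing by 3.00 × 10^8 m/s): v = 0.750, u' = 0.530.
u = (u' + v)/(1 + u'v/c²):
u = (0.530 + 0.750) / (1 + 0.530·0.750) = 1.2800/1.3975 = 0.9159
Converting back: u = 0.9159 × 3.00 × 10^8 m/s.

2.75 × 10^8 m/s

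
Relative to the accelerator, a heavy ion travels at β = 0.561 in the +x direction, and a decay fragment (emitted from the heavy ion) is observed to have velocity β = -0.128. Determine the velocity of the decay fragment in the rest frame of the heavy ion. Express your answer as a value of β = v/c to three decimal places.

Invert the composition law: u' = (u − v)/(1 − uv/c²).
u' = (-0.128 − 0.561) / (1 − (-0.128)(0.561)) = -0.6890/1.0718 = -0.6428.

β = -0.643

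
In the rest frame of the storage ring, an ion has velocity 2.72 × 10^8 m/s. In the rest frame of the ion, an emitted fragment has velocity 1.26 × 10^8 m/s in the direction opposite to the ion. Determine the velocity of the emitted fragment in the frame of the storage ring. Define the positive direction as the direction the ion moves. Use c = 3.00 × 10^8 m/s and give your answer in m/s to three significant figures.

In units of c (dividing by 3.00 × 10^8 m/s): v = 0.907, u' = -0.420.
u = (u' + v)/(1 + u'v/c²):
u = (-0.420 + 0.907) / (1 + (-0.420)·0.907) = 0.4867/0.6192 = 0.7860
Converting back: u = 0.7860 × 3.00 × 10^8 m/s.

+2.36 × 10^8 m/s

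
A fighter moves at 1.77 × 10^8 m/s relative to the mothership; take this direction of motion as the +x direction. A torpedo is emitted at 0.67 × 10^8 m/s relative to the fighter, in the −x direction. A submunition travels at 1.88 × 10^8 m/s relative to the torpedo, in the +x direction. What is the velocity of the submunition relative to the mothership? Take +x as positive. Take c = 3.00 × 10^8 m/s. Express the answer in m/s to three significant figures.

Apply u = (u' + v)/(1 + u'v/c²) successively, working outward toward the mothership.
(Dividing each given speed by c = 3.00 × 10^8 m/s to work in units of c.)
Start: velocity of the fighter relative to the mothership = 0.5900c.
Compose with the torpedo (u' = -0.223 in the fighter frame): u_1 = (-0.223 + 0.590) / (1 + (-0.223)·0.590) = 0.3667/0.8682 = 0.4223.
Compose with the submunition (u' = 0.627 in the torpedo frame): u_2 = (0.627 + 0.422) / (1 + 0.627·0.422) = 1.0490/1.2646 = 0.8295.
So u = 0.8295 × 3.00 × 10^8 m/s.

+2.49 × 10^8 m/s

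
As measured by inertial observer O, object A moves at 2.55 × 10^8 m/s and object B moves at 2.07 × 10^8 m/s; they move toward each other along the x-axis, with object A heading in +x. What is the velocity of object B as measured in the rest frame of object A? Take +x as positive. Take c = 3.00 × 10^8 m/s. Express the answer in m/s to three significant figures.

β_A = 0.850, β_B = -0.690 (dividing each by c = 3.00 × 10^8 m/s).
Transform to A's frame with the inverse velocity-addition law: u' = (u − v)/(1 − uv/c²), taking u = β_B and v = β_A.
u' = (-0.690 − 0.850) / (1 − (0.850)(-0.690)) = -1.5400/1.5865 = -0.9707.
u' = -0.9707 × 3.00 × 10^8 m/s.

-2.91 × 10^8 m/s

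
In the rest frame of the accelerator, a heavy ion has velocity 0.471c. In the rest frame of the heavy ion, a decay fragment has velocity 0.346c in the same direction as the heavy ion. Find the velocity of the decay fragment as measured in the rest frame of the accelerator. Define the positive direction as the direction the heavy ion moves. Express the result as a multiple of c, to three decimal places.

With v = 0.471 and u' = 0.346 (in units of c),
u = (u' + v)/(1 + u'v/c²):
u = (0.346 + 0.471) / (1 + 0.346·0.471) = 0.8170/1.1630 = 0.7025

0.703c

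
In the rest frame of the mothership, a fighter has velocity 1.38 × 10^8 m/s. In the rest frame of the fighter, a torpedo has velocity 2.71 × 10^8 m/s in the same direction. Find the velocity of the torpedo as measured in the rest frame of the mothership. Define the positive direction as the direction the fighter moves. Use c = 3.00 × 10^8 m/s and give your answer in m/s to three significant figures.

In units of c (dividing by 3.00 × 10^8 m/s): v = 0.460, u' = 0.903.
u = (u' + v)/(1 + u'v/c²):
u = (0.903 + 0.460) / (1 + 0.903·0.460) = 1.3633/1.4155 = 0.9631
Converting back: u = 0.9631 × 3.00 × 10^8 m/s.

2.89 × 10^8 m/s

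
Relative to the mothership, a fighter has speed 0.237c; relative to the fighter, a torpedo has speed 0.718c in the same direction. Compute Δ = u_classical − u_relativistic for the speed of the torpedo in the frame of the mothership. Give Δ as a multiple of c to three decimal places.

Galilean: u_cl = 0.718 + 0.237 = 0.9550.
Relativistic: u_rel = (0.718 + 0.237) / (1 + 0.718·0.237) = 0.9550/1.1702 = 0.8161.
Δ = 0.9550 − 0.8161 = 0.1389.

Δ = 0.139c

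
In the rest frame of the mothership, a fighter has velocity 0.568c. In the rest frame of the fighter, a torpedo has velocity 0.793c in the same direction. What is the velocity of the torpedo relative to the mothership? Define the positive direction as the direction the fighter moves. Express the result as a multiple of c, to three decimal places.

With v = 0.568 and u' = 0.793 (in units of c),
u = (u' + v)/(1 + u'v/c²):
u = (0.793 + 0.568) / (1 + 0.793·0.568) = 1.3610/1.4504 = 0.9383

0.938c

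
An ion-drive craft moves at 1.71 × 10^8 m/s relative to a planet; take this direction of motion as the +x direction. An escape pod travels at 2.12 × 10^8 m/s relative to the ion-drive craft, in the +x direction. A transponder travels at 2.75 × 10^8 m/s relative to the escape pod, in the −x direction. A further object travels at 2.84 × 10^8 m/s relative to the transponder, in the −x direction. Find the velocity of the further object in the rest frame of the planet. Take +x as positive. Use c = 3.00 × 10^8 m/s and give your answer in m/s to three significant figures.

Apply u = (u' + v)/(1 + u'v/c²) successively, working outward toward the planet.
(Dividing each given speed by c = 3.00 × 10^8 m/s to work in units of c.)
Start: velocity of the ion-drive craft relative to the planet = 0.5700c.
Compose with the escape pod (u' = 0.707 in the ion-drive craft frame): u_1 = (0.707 + 0.570) / (1 + 0.707·0.570) = 1.2767/1.4028 = 0.9101.
Compose with the transponder (u' = -0.917 in the escape pod frame): u_2 = (-0.917 + 0.910) / (1 + (-0.917)·0.910) = -0.0066/0.1658 = -0.0397.
Compose with the further object (u' = -0.947 in the transponder frame): u_3 = (-0.947 + (-0.040)) / (1 + (-0.947)·(-0.040)) = -0.9864/1.0376 = -0.9506.
So u = -0.9506 × 3.00 × 10^8 m/s.

-2.85 × 10^8 m/s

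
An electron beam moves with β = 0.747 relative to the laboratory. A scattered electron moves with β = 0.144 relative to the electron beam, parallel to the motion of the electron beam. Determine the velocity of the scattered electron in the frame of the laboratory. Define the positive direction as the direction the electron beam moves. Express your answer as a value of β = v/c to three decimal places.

With v = 0.747 and u' = 0.144 (in units of c),
u = (u' + v)/(1 + u'v/c²):
u = (0.144 + 0.747) / (1 + 0.144·0.747) = 0.8910/1.1076 = 0.8045

β = 0.804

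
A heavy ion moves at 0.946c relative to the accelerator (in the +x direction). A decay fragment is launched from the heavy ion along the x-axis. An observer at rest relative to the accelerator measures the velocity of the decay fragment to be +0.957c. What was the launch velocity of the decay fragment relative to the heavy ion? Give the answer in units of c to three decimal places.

+0.116c

Invert the composition law: u' = (u − v)/(1 − uv/c²).
u' = (0.957 − 0.946) / (1 − (0.957)(0.946)) = 0.0110/0.0947 = 0.1162.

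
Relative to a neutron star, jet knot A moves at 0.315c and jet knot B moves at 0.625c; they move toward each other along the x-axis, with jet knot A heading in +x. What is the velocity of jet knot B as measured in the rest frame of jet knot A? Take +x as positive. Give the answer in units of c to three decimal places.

β_A = 0.315, β_B = -0.625.
Transform to A's frame with the inverse velocity-addition law: u' = (u − v)/(1 − uv/c²), taking u = β_B and v = β_A.
u' = (-0.625 − 0.315) / (1 − (0.315)(-0.625)) = -0.9400/1.1969 = -0.7854.

-0.785c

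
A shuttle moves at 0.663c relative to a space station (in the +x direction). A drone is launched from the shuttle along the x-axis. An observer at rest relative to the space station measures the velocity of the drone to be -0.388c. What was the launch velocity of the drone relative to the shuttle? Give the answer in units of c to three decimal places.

-0.836c

Invert the composition law: u' = (u − v)/(1 − uv/c²).
u' = (-0.388 − 0.663) / (1 − (-0.388)(0.663)) = -1.0510/1.2572 = -0.8360.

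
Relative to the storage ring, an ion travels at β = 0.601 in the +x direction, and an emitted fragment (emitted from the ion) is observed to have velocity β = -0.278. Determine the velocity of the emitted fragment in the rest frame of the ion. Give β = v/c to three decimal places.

Invert the composition law: u' = (u − v)/(1 − uv/c²).
u' = (-0.278 − 0.601) / (1 − (-0.278)(0.601)) = -0.8790/1.1671 = -0.7532.

β = -0.753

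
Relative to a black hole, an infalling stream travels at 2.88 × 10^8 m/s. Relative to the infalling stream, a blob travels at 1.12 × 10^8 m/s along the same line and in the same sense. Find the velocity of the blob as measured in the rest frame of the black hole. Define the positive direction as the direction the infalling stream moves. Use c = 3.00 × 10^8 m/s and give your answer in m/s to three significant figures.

2.94 × 10^8 m/s

In units of c (dividing by 3.00 × 10^8 m/s): v = 0.960, u' = 0.373.
u = (u' + v)/(1 + u'v/c²):
u = (0.373 + 0.960) / (1 + 0.373·0.960) = 1.3333/1.3584 = 0.9815
Converting back: u = 0.9815 × 3.00 × 10^8 m/s.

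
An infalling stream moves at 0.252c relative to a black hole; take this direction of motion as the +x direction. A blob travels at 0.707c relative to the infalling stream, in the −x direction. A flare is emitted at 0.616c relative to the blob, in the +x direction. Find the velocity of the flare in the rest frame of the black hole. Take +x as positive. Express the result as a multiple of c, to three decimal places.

+0.095c

Apply u = (u' + v)/(1 + u'v/c²) successively, working outward toward the black hole.
Start: velocity of the infalling stream relative to the black hole = 0.2520c.
Compose with the blob (u' = -0.707 in the infalling stream frame): u_1 = (-0.707 + 0.252) / (1 + (-0.707)·0.252) = -0.4550/0.8218 = -0.5536.
Compose with the flare (u' = 0.616 in the blob frame): u_2 = (0.616 + (-0.554)) / (1 + 0.616·(-0.554)) = 0.0624/0.6590 = 0.0946.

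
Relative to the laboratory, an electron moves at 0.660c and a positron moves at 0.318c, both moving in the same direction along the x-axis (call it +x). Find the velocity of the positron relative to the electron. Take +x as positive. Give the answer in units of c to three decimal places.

β_A = 0.660, β_B = 0.318.
Transform to A's frame with the inverse velocity-addition law: u' = (u − v)/(1 − uv/c²), taking u = β_B and v = β_A.
u' = (0.318 − 0.660) / (1 − (0.660)(0.318)) = -0.3420/0.7901 = -0.4328.

-0.433c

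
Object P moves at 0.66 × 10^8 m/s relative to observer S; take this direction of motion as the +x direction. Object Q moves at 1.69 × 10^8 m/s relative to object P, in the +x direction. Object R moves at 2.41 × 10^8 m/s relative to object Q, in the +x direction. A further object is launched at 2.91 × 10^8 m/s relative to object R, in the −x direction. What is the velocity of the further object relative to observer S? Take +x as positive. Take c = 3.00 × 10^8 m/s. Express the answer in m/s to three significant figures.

Apply u = (u' + v)/(1 + u'v/c²) successively, working outward toward observer S.
(Dividing each given speed by c = 3.00 × 10^8 m/s to work in units of c.)
Start: velocity of object P relative to observer S = 0.2200c.
Compose with object Q (u' = 0.563 in object P frame): u_1 = (0.563 + 0.220) / (1 + 0.563·0.220) = 0.7833/1.1239 = 0.6970.
Compose with object R (u' = 0.803 in object Q frame): u_2 = (0.803 + 0.697) / (1 + 0.803·0.697) = 1.5003/1.5599 = 0.9618.
Compose with the further object (u' = -0.970 in object R frame): u_3 = (-0.970 + 0.962) / (1 + (-0.970)·0.962) = -0.0082/0.0671 = -0.1224.
So u = -0.1224 × 3.00 × 10^8 m/s.

-3.67 × 10^7 m/s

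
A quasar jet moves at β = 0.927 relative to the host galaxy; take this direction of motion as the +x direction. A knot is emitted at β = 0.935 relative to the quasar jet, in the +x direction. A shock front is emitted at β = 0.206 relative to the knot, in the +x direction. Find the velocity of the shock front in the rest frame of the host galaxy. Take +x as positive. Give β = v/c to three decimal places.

β = 0.998

Apply u = (u' + v)/(1 + u'v/c²) successively, working outward toward the host galaxy.
Start: velocity of the quasar jet relative to the host galaxy = 0.9270c.
Compose with the knot (u' = 0.935 in the quasar jet frame): u_1 = (0.935 + 0.927) / (1 + 0.935·0.927) = 1.8620/1.8667 = 0.9975.
Compose with the shock front (u' = 0.206 in the knot frame): u_2 = (0.206 + 0.997) / (1 + 0.206·0.997) = 1.2035/1.2055 = 0.9983.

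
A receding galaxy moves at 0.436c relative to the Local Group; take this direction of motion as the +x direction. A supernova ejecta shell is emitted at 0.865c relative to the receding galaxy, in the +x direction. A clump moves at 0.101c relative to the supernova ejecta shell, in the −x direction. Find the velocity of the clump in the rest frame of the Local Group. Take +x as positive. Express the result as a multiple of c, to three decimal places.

+0.933c

Apply u = (u' + v)/(1 + u'v/c²) successively, working outward toward the Local Group.
Start: velocity of the receding galaxy relative to the Local Group = 0.4360c.
Compose with the supernova ejecta shell (u' = 0.865 in the receding galaxy frame): u_1 = (0.865 + 0.436) / (1 + 0.865·0.436) = 1.3010/1.3771 = 0.9447.
Compose with the clump (u' = -0.101 in the supernova ejecta shell frame): u_2 = (-0.101 + 0.945) / (1 + (-0.101)·0.945) = 0.8437/0.9046 = 0.9327.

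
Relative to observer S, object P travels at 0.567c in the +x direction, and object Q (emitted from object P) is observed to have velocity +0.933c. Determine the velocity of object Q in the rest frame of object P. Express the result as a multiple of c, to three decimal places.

Invert the composition law: u' = (u − v)/(1 − uv/c²).
u' = (0.933 − 0.567) / (1 − (0.933)(0.567)) = 0.3660/0.4710 = 0.7771.

+0.777c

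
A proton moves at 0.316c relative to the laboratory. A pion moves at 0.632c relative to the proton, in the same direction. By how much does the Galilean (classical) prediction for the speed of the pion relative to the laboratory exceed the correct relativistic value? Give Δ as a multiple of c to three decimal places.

Galilean: u_cl = 0.632 + 0.316 = 0.9480.
Relativistic: u_rel = (0.632 + 0.316) / (1 + 0.632·0.316) = 0.9480/1.1997 = 0.7902.
Δ = 0.9480 − 0.7902 = 0.1578.

Δ = 0.158c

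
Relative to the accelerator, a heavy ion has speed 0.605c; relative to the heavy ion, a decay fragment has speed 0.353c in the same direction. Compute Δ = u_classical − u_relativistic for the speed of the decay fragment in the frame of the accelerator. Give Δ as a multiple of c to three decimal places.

Δ = 0.169c

Galilean: u_cl = 0.353 + 0.605 = 0.9580.
Relativistic: u_rel = (0.353 + 0.605) / (1 + 0.353·0.605) = 0.9580/1.2136 = 0.7894.
Δ = 0.9580 − 0.7894 = 0.1686.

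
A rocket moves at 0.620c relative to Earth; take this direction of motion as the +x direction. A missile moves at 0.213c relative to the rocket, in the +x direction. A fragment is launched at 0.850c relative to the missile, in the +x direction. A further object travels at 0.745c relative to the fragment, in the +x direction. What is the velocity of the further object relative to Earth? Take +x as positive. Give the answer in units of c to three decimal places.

0.996c

Apply u = (u' + v)/(1 + u'v/c²) successively, working outward toward Earth.
Start: velocity of the rocket relative to Earth = 0.6200c.
Compose with the missile (u' = 0.213 in the rocket frame): u_1 = (0.213 + 0.620) / (1 + 0.213·0.620) = 0.8330/1.1321 = 0.7358.
Compose with the fragment (u' = 0.850 in the missile frame): u_2 = (0.850 + 0.736) / (1 + 0.850·0.736) = 1.5858/1.6255 = 0.9756.
Compose with the further object (u' = 0.745 in the fragment frame): u_3 = (0.745 + 0.976) / (1 + 0.745·0.976) = 1.7206/1.7268 = 0.9964.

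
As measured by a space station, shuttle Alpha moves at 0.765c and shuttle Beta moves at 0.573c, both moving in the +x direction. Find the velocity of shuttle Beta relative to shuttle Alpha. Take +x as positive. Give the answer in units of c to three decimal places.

-0.342c

β_A = 0.765, β_B = 0.573.
Transform to A's frame with the inverse velocity-addition law: u' = (u − v)/(1 − uv/c²), taking u = β_B and v = β_A.
u' = (0.573 − 0.765) / (1 − (0.765)(0.573)) = -0.1920/0.5617 = -0.3418.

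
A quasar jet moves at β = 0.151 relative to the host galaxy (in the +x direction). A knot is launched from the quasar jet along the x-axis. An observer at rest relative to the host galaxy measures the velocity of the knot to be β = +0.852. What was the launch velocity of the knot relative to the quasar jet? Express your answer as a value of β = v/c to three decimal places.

β = +0.805

Invert the composition law: u' = (u − v)/(1 − uv/c²).
u' = (0.852 − 0.151) / (1 − (0.852)(0.151)) = 0.7010/0.8713 = 0.8045.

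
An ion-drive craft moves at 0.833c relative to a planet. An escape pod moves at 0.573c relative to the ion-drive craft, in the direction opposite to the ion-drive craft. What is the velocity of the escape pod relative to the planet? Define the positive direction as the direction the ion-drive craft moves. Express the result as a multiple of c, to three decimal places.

With v = 0.833 and u' = -0.573 (in units of c),
u = (u' + v)/(1 + u'v/c²):
u = (-0.573 + 0.833) / (1 + (-0.573)·0.833) = 0.2600/0.5227 = 0.4974
(Galilean addition would give +0.260c.)

+0.497c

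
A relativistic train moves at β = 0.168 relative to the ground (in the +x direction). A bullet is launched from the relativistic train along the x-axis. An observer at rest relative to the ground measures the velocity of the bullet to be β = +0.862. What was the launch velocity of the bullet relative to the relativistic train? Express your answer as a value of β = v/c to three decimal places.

β = +0.812

Invert the composition law: u' = (u − v)/(1 − uv/c²).
u' = (0.862 − 0.168) / (1 − (0.862)(0.168)) = 0.6940/0.8552 = 0.8115.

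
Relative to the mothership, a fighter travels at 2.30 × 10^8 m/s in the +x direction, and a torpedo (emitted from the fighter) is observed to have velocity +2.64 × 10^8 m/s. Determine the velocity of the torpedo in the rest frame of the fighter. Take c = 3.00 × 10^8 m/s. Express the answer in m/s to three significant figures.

+1.05 × 10^8 m/s

v = 0.767c, u = 0.880c.
Invert the composition law: u' = (u − v)/(1 − uv/c²).
u' = (0.880 − 0.767) / (1 − (0.880)(0.767)) = 0.1133/0.3253 = 0.3484.
u' = 0.3484 × 3.00 × 10^8 m/s.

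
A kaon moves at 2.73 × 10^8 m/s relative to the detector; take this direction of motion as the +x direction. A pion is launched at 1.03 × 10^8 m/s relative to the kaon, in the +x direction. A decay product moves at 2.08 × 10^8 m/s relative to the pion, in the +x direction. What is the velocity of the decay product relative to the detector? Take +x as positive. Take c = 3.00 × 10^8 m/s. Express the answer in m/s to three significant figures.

2.98 × 10^8 m/s

Apply u = (u' + v)/(1 + u'v/c²) successively, working outward toward the detector.
(Dividing each given speed by c = 3.00 × 10^8 m/s to work in units of c.)
Start: velocity of the kaon relative to the detector = 0.9100c.
Compose with the pion (u' = 0.343 in the kaon frame): u_1 = (0.343 + 0.910) / (1 + 0.343·0.910) = 1.2533/1.3124 = 0.9550.
Compose with the decay product (u' = 0.693 in the pion frame): u_2 = (0.693 + 0.955) / (1 + 0.693·0.955) = 1.6483/1.6621 = 0.9917.
So u = 0.9917 × 3.00 × 10^8 m/s.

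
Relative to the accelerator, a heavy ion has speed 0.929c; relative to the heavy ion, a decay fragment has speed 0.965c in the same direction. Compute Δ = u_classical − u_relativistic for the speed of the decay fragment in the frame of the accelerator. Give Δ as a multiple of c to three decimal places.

Δ = 0.895c

Galilean: u_cl = 0.965 + 0.929 = 1.8940.
Relativistic: u_rel = (0.965 + 0.929) / (1 + 0.965·0.929) = 1.8940/1.8965 = 0.9987.
Δ = 1.8940 − 0.9987 = 0.8953.
(The classical prediction exceeds c; the relativistic result does not.)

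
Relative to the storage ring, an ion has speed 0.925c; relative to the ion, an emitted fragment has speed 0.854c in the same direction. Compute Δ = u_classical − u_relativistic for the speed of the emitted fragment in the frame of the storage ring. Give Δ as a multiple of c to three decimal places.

Δ = 0.785c

Galilean: u_cl = 0.854 + 0.925 = 1.7790.
Relativistic: u_rel = (0.854 + 0.925) / (1 + 0.854·0.925) = 1.7790/1.7899 = 0.9939.
Δ = 1.7790 − 0.9939 = 0.7851.
(The classical prediction exceeds c; the relativistic result does not.)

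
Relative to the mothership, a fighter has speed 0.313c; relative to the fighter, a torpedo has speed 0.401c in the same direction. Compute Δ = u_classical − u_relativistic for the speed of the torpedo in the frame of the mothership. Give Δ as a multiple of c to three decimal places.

Δ = 0.080c

Galilean: u_cl = 0.401 + 0.313 = 0.7140.
Relativistic: u_rel = (0.401 + 0.313) / (1 + 0.401·0.313) = 0.7140/1.1255 = 0.6344.
Δ = 0.7140 − 0.6344 = 0.0796.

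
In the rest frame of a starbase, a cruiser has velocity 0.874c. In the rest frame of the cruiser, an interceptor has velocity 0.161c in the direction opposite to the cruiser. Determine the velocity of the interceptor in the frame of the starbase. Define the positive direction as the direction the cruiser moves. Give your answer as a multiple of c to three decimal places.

With v = 0.874 and u' = -0.161 (in units of c),
u = (u' + v)/(1 + u'v/c²):
u = (-0.161 + 0.874) / (1 + (-0.161)·0.874) = 0.7130/0.8593 = 0.8298

+0.830c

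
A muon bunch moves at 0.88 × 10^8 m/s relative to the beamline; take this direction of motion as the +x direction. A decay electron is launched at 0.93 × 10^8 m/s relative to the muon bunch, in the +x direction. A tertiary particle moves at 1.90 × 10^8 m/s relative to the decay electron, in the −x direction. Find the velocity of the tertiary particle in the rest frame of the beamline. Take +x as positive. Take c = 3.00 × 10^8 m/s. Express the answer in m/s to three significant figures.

Apply u = (u' + v)/(1 + u'v/c²) successively, working outward toward the beamline.
(Dividing each given speed by c = 3.00 × 10^8 m/s to work in units of c.)
Start: velocity of the muon bunch relative to the beamline = 0.2933c.
Compose with the decay electron (u' = 0.310 in the muon bunch frame): u_1 = (0.310 + 0.293) / (1 + 0.310·0.293) = 0.6033/1.0909 = 0.5530.
Compose with the tertiary particle (u' = -0.633 in the decay electron frame): u_2 = (-0.633 + 0.553) / (1 + (-0.633)·0.553) = -0.0803/0.6497 = -0.1236.
So u = -0.1236 × 3.00 × 10^8 m/s.

-3.71 × 10^7 m/s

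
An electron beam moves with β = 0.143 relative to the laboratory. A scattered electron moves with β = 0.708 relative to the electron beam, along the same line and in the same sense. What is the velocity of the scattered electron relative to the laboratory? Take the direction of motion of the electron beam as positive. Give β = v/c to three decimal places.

β = 0.773

With v = 0.143 and u' = 0.708 (in units of c),
u = (u' + v)/(1 + u'v/c²):
u = (0.708 + 0.143) / (1 + 0.708·0.143) = 0.8510/1.1012 = 0.7728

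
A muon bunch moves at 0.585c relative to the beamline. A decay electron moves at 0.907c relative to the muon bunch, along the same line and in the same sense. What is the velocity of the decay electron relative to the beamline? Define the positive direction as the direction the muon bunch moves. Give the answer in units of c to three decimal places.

With v = 0.585 and u' = 0.907 (in units of c),
u = (u' + v)/(1 + u'v/c²):
u = (0.907 + 0.585) / (1 + 0.907·0.585) = 1.4920/1.5306 = 0.9748

0.975c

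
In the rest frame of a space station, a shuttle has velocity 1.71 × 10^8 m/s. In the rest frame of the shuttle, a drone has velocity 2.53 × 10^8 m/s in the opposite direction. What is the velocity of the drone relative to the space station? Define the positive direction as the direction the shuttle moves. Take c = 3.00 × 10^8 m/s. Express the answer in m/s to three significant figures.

In units of c (dividing by 3.00 × 10^8 m/s): v = 0.570, u' = -0.843.
u = (u' + v)/(1 + u'v/c²):
u = (-0.843 + 0.570) / (1 + (-0.843)·0.570) = -0.2733/0.5193 = -0.5263
(Galilean addition would give -0.273c.)
Converting back: u = -0.5263 × 3.00 × 10^8 m/s.

-1.58 × 10^8 m/s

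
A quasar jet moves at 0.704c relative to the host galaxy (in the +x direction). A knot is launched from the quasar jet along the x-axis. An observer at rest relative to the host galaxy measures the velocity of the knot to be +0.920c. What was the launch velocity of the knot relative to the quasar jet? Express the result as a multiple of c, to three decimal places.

+0.613c

Invert the composition law: u' = (u − v)/(1 − uv/c²).
u' = (0.920 − 0.704) / (1 − (0.920)(0.704)) = 0.2160/0.3523 = 0.6131.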